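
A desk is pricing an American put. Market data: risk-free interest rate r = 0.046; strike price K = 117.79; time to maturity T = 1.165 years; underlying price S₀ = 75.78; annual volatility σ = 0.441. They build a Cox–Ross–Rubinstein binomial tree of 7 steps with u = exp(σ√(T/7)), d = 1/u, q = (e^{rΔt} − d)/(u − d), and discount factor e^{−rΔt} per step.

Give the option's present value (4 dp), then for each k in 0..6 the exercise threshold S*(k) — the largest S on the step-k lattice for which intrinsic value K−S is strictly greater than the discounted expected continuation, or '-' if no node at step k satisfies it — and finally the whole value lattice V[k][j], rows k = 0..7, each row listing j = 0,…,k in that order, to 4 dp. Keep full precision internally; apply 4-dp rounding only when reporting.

price = 43.5344
boundary = - 63.3025 52.8796 63.3025 75.7800 63.3025 75.7800
tree:
43.5344
54.4875 32.1978
64.9104 42.7124 21.1603
73.6173 54.4875 30.4591 11.2810
80.8905 64.9104 42.0100 18.2544 3.7983
86.9661 73.6173 54.4875 28.4798 7.3099 0.0000
92.0414 80.8905 64.9104 42.0100 14.0677 0.0000 0.0000
96.2810 86.9661 73.6173 54.4875 27.0731 0.0000 0.0000 0.0000

Δt=0.16643  u=1.19711  d=0.83535  q=0.47639  discount=0.99237
step 7 (expiry): payoffs max(K−S,0) = 96.2810 86.9661 73.6173 54.4875 27.0731 0.0000 0.0000 0.0000
step 6: (k=6,j=0): S=25.7486, (K−S)⁺=92.0414, hold=91.1430 ⇒ V=92.0414 exercise | (k=6,j=1): S=36.8995, (K−S)⁺=80.8905, hold=79.9921 ⇒ V=80.8905 exercise | (k=6,j=2): S=52.8796, (K−S)⁺=64.9104, hold=64.0121 ⇒ V=64.9104 exercise | (k=6,j=3): S=75.7800, (K−S)⁺=42.0100, hold=41.1117 ⇒ V=42.0100 exercise | (k=6,j=4): S=108.5979, (K−S)⁺=9.1921, hold=14.0677 ⇒ V=14.0677 continue | (k=6,j=5): S=155.6282, (K−S)⁺=0.0000, hold=0.0000 ⇒ V=0.0000 continue | (k=6,j=6): S=223.0258, (K−S)⁺=0.0000, hold=0.0000 ⇒ V=0.0000 continue  boundary S*=75.7800
step 5: (k=5,j=0): S=30.8239, (K−S)⁺=86.9661, hold=86.0678 ⇒ V=86.9661 exercise | (k=5,j=1): S=44.1727, (K−S)⁺=73.6173, hold=72.7189 ⇒ V=73.6173 exercise | (k=5,j=2): S=63.3025, (K−S)⁺=54.4875, hold=53.5891 ⇒ V=54.4875 exercise | (k=5,j=3): S=90.7169, (K−S)⁺=27.0731, hold=28.4798 ⇒ V=28.4798 continue | (k=5,j=4): S=130.0034, (K−S)⁺=0.0000, hold=7.3099 ⇒ V=7.3099 continue | (k=5,j=5): S=186.3038, (K−S)⁺=0.0000, hold=0.0000 ⇒ V=0.0000 continue  boundary S*=63.3025
step 4: (k=4,j=0): S=36.8995, (K−S)⁺=80.8905, hold=79.9921 ⇒ V=80.8905 exercise | (k=4,j=1): S=52.8796, (K−S)⁺=64.9104, hold=64.0121 ⇒ V=64.9104 exercise | (k=4,j=2): S=75.7800, (K−S)⁺=42.0100, hold=41.7767 ⇒ V=42.0100 exercise | (k=4,j=3): S=108.5979, (K−S)⁺=9.1921, hold=18.2544 ⇒ V=18.2544 continue | (k=4,j=4): S=155.6282, (K−S)⁺=0.0000, hold=3.7983 ⇒ V=3.7983 continue  boundary S*=75.7800
step 3: (k=3,j=0): S=44.1727, (K−S)⁺=73.6173, hold=72.7189 ⇒ V=73.6173 exercise | (k=3,j=1): S=63.3025, (K−S)⁺=54.4875, hold=53.5891 ⇒ V=54.4875 exercise | (k=3,j=2): S=90.7169, (K−S)⁺=27.0731, hold=30.4591 ⇒ V=30.4591 continue | (k=3,j=3): S=130.0034, (K−S)⁺=0.0000, hold=11.2810 ⇒ V=11.2810 continue  boundary S*=63.3025
step 2: (k=2,j=0): S=52.8796, (K−S)⁺=64.9104, hold=64.0121 ⇒ V=64.9104 exercise | (k=2,j=1): S=75.7800, (K−S)⁺=42.0100, hold=42.7124 ⇒ V=42.7124 continue | (k=2,j=2): S=108.5979, (K−S)⁺=9.1921, hold=21.1603 ⇒ V=21.1603 continue  boundary S*=52.8796
step 1: (k=1,j=0): S=63.3025, (K−S)⁺=54.4875, hold=53.9212 ⇒ V=54.4875 exercise | (k=1,j=1): S=90.7169, (K−S)⁺=27.0731, hold=32.1978 ⇒ V=32.1978 continue  boundary S*=63.3025
step 0: (k=0,j=0): S=75.7800, (K−S)⁺=42.0100, hold=43.5344 ⇒ V=43.5344 continue  boundary S*=-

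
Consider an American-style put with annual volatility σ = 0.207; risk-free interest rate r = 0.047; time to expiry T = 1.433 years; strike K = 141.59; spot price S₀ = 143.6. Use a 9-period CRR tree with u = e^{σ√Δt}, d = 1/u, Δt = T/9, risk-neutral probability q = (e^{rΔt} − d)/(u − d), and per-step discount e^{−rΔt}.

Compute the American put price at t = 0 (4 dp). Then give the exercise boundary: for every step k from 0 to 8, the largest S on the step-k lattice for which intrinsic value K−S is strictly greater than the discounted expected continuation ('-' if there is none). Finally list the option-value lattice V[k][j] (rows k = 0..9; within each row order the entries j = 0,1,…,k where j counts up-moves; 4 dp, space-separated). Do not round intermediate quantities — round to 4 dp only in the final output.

Δt=0.15922, u=1.08611, d=0.92072, q=0.52478, disc=e^(-rΔt)=0.99254
k=9 terminal: V=max(K-S,0) → 73.3081 61.0429 46.5746 29.5074 9.3745 0.0000 0.0000 0.0000 0.0000 0.0000
k=8: j=0 S=74.1614 intr=67.4286 cont=66.3730 V=67.4286[EX]; j=1 S=87.4827 intr=54.1073 cont=53.0517 V=54.1073[EX]; j=2 S=103.1968 intr=38.3932 cont=37.3376 V=38.3932[EX]; j=3 S=121.7336 intr=19.8564 cont=18.8008 V=19.8564[EX]; j=4 S=143.6000 intr=0.0000 cont=4.4217 V=4.4217[hold]; j=5 S=169.3942 intr=0.0000 cont=0.0000 V=0.0000[hold]; j=6 S=199.8217 intr=0.0000 cont=0.0000 V=0.0000[hold]; j=7 S=235.7148 intr=0.0000 cont=0.0000 V=0.0000[hold]; j=8 S=278.0552 intr=0.0000 cont=0.0000 V=0.0000[hold]  S*(8)=121.7336
k=7: j=0 S=80.5471 intr=61.0429 cont=59.9873 V=61.0429[EX]; j=1 S=95.0154 intr=46.5746 cont=45.5190 V=46.5746[EX]; j=2 S=112.0826 intr=29.5074 cont=28.4518 V=29.5074[EX]; j=3 S=132.2155 intr=9.3745 cont=11.6690 V=11.6690[hold]; j=4 S=155.9648 intr=0.0000 cont=2.0856 V=2.0856[hold]; j=5 S=183.9800 intr=0.0000 cont=0.0000 V=0.0000[hold]; j=6 S=217.0275 intr=0.0000 cont=0.0000 V=0.0000[hold]; j=7 S=256.0112 intr=0.0000 cont=0.0000 V=0.0000[hold]  S*(7)=112.0826
k=6: j=0 S=87.4827 intr=54.1073 cont=53.0517 V=54.1073[EX]; j=1 S=103.1968 intr=38.3932 cont=37.3376 V=38.3932[EX]; j=2 S=121.7336 intr=19.8564 cont=19.9959 V=19.9959[hold]; j=3 S=143.6000 intr=0.0000 cont=6.5903 V=6.5903[hold]; j=4 S=169.3942 intr=0.0000 cont=0.9837 V=0.9837[hold]; j=5 S=199.8217 intr=0.0000 cont=0.0000 V=0.0000[hold]; j=6 S=235.7148 intr=0.0000 cont=0.0000 V=0.0000[hold]  S*(6)=103.1968
k=5: j=0 S=95.0154 intr=46.5746 cont=45.5190 V=46.5746[EX]; j=1 S=112.0826 intr=29.5074 cont=28.5244 V=29.5074[EX]; j=2 S=132.2155 intr=9.3745 cont=12.8643 V=12.8643[hold]; j=3 S=155.9648 intr=0.0000 cont=3.6209 V=3.6209[hold]; j=4 S=183.9800 intr=0.0000 cont=0.4640 V=0.4640[hold]; j=5 S=217.0275 intr=0.0000 cont=0.0000 V=0.0000[hold]  S*(5)=112.0826
k=4: j=0 S=103.1968 intr=38.3932 cont=37.3376 V=38.3932[EX]; j=1 S=121.7336 intr=19.8564 cont=20.6185 V=20.6185[hold]; j=2 S=143.6000 intr=0.0000 cont=7.9538 V=7.9538[hold]; j=3 S=169.3942 intr=0.0000 cont=1.9496 V=1.9496[hold]; j=4 S=199.8217 intr=0.0000 cont=0.2189 V=0.2189[hold]  S*(4)=103.1968
k=3: j=0 S=112.0826 intr=29.5074 cont=28.8487 V=29.5074[EX]; j=1 S=132.2155 intr=9.3745 cont=13.8682 V=13.8682[hold]; j=2 S=155.9648 intr=0.0000 cont=4.7671 V=4.7671[hold]; j=3 S=183.9800 intr=0.0000 cont=1.0336 V=1.0336[hold]  S*(3)=112.0826
k=2: j=0 S=121.7336 intr=19.8564 cont=21.1414 V=21.1414[hold]; j=1 S=143.6000 intr=0.0000 cont=9.0243 V=9.0243[hold]; j=2 S=169.3942 intr=0.0000 cont=2.7869 V=2.7869[hold]  S*(2)=-
k=1: j=0 S=132.2155 intr=9.3745 cont=14.6724 V=14.6724[hold]; j=1 S=155.9648 intr=0.0000 cont=5.7081 V=5.7081[hold]  S*(1)=-
k=0: j=0 S=143.6000 intr=0.0000 cont=9.8938 V=9.8938[hold]  S*(0)=-

price = 9.8938
boundary = - - - 112.0826 103.1968 112.0826 103.1968 112.0826 121.7336
tree:
9.8938
14.6724 5.7081
21.1414 9.0243 2.7869
29.5074 13.8682 4.7671 1.0336
38.3932 20.6185 7.9538 1.9496 0.2189
46.5746 29.5074 12.8643 3.6209 0.4640 0.0000
54.1073 38.3932 19.9959 6.5903 0.9837 0.0000 0.0000
61.0429 46.5746 29.5074 11.6690 2.0856 0.0000 0.0000 0.0000
67.4286 54.1073 38.3932 19.8564 4.4217 0.0000 0.0000 0.0000 0.0000
73.3081 61.0429 46.5746 29.5074 9.3745 0.0000 0.0000 0.0000 0.0000 0.0000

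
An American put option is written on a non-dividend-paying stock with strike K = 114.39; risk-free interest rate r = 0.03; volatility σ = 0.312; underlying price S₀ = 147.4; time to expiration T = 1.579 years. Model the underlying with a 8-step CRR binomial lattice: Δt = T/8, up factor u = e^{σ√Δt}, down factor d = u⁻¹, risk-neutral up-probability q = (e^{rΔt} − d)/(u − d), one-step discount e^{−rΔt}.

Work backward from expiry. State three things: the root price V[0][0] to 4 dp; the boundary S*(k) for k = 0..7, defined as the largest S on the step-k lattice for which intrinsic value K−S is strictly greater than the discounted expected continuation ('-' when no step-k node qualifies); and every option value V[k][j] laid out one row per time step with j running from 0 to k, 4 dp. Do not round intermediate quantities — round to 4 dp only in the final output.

price = 6.3413
boundary = - - - - - 73.7064 84.6650 97.2528
tree:
6.3413
9.7860 2.7864
14.7352 4.6869 0.8165
21.5287 7.7518 1.5125 0.0926
30.2980 12.5449 2.7924 0.1815 0.0000
40.6836 19.7169 5.1357 0.3557 0.0000 0.0000
50.2237 29.7250 9.4047 0.6971 0.0000 0.0000 0.0000
58.5290 40.6836 17.1372 1.3662 0.0000 0.0000 0.0000 0.0000
65.7593 50.2237 29.7250 2.6778 0.0000 0.0000 0.0000 0.0000 0.0000

params: Δt=0.19737 u=1.14868 d=0.87057 q=0.48676 e^(-rΔt)=0.99410
t_8 payoffs: 65.7593 50.2237 29.7250 2.6778 0.0000 0.0000 0.0000 0.0000 0.0000
t_7: node(7,0) S=55.8610 payoff=58.5290 vs cont=57.8537 → 58.5290 [stop]  node(7,1) S=73.7064 payoff=40.6836 vs cont=40.0082 → 40.6836 [stop]  node(7,2) S=97.2528 payoff=17.1372 vs cont=16.4618 → 17.1372 [stop]  node(7,3) S=128.3214 payoff=0.0000 vs cont=1.3662 → 1.3662 [wait]  node(7,4) S=169.3152 payoff=0.0000 vs cont=0.0000 → 0.0000 [wait]  node(7,5) S=223.4049 payoff=0.0000 vs cont=0.0000 → 0.0000 [wait]  node(7,6) S=294.7742 payoff=0.0000 vs cont=0.0000 → 0.0000 [wait]  node(7,7) S=388.9433 payoff=0.0000 vs cont=0.0000 → 0.0000 [wait]  ⇒ S*(7)=97.2528
t_6: node(6,0) S=64.1663 payoff=50.2237 vs cont=49.5484 → 50.2237 [stop]  node(6,1) S=84.6650 payoff=29.7250 vs cont=29.0497 → 29.7250 [stop]  node(6,2) S=111.7122 payoff=2.6778 vs cont=9.4047 → 9.4047 [wait]  node(6,3) S=147.4000 payoff=0.0000 vs cont=0.6971 → 0.6971 [wait]  node(6,4) S=194.4887 payoff=0.0000 vs cont=0.0000 → 0.0000 [wait]  node(6,5) S=256.6204 payoff=0.0000 vs cont=0.0000 → 0.0000 [wait]  node(6,6) S=338.6007 payoff=0.0000 vs cont=0.0000 → 0.0000 [wait]  ⇒ S*(6)=84.6650
t_5: node(5,0) S=73.7064 payoff=40.6836 vs cont=40.0082 → 40.6836 [stop]  node(5,1) S=97.2528 payoff=17.1372 vs cont=19.7169 → 19.7169 [wait]  node(5,2) S=128.3214 payoff=0.0000 vs cont=5.1357 → 5.1357 [wait]  node(5,3) S=169.3152 payoff=0.0000 vs cont=0.3557 → 0.3557 [wait]  node(5,4) S=223.4049 payoff=0.0000 vs cont=0.0000 → 0.0000 [wait]  node(5,5) S=294.7742 payoff=0.0000 vs cont=0.0000 → 0.0000 [wait]  ⇒ S*(5)=73.7064
t_4: node(4,0) S=84.6650 payoff=29.7250 vs cont=30.2980 → 30.2980 [wait]  node(4,1) S=111.7122 payoff=2.6778 vs cont=12.5449 → 12.5449 [wait]  node(4,2) S=147.4000 payoff=0.0000 vs cont=2.7924 → 2.7924 [wait]  node(4,3) S=194.4887 payoff=0.0000 vs cont=0.1815 → 0.1815 [wait]  node(4,4) S=256.6204 payoff=0.0000 vs cont=0.0000 → 0.0000 [wait]  ⇒ S*(4)=-
t_3: node(3,0) S=97.2528 payoff=17.1372 vs cont=21.5287 → 21.5287 [wait]  node(3,1) S=128.3214 payoff=0.0000 vs cont=7.7518 → 7.7518 [wait]  node(3,2) S=169.3152 payoff=0.0000 vs cont=1.5125 → 1.5125 [wait]  node(3,3) S=223.4049 payoff=0.0000 vs cont=0.0926 → 0.0926 [wait]  ⇒ S*(3)=-
t_2: node(2,0) S=111.7122 payoff=2.6778 vs cont=14.7352 → 14.7352 [wait]  node(2,1) S=147.4000 payoff=0.0000 vs cont=4.6869 → 4.6869 [wait]  node(2,2) S=194.4887 payoff=0.0000 vs cont=0.8165 → 0.8165 [wait]  ⇒ S*(2)=-
t_1: node(1,0) S=128.3214 payoff=0.0000 vs cont=9.7860 → 9.7860 [wait]  node(1,1) S=169.3152 payoff=0.0000 vs cont=2.7864 → 2.7864 [wait]  ⇒ S*(1)=-
t_0: node(0,0) S=147.4000 payoff=0.0000 vs cont=6.3413 → 6.3413 [wait]  ⇒ S*(0)=-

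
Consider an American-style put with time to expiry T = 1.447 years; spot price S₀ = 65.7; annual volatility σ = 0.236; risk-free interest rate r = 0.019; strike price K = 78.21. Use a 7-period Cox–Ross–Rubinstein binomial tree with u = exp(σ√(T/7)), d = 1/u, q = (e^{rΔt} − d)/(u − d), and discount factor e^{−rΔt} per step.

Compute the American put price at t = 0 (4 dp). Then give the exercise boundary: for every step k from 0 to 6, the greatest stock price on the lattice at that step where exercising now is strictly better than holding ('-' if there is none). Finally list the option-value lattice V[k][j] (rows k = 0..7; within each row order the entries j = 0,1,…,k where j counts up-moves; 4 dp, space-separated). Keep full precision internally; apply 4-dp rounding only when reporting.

params: Δt=0.20671 u=1.11327 d=0.89826 q=0.49150 e^(-rΔt)=0.99608
t_7 payoffs: 47.2095 39.7891 30.5925 19.1945 5.0683 0.0000 0.0000 0.0000
t_6: node(6,0) S=34.5118 payoff=43.6982 vs cont=43.3916 → 43.6982 [stop]  node(6,1) S=42.7728 payoff=35.4372 vs cont=35.1307 → 35.4372 [stop]  node(6,2) S=53.0110 payoff=25.1990 vs cont=24.8924 → 25.1990 [stop]  node(6,3) S=65.7000 payoff=12.5100 vs cont=12.2034 → 12.5100 [stop]  node(6,4) S=81.4263 payoff=0.0000 vs cont=2.5671 → 2.5671 [wait]  node(6,5) S=100.9168 payoff=0.0000 vs cont=0.0000 → 0.0000 [wait]  node(6,6) S=125.0727 payoff=0.0000 vs cont=0.0000 → 0.0000 [wait]  ⇒ S*(6)=65.7000
t_5: node(5,0) S=38.4209 payoff=39.7891 vs cont=39.4825 → 39.7891 [stop]  node(5,1) S=47.6175 payoff=30.5925 vs cont=30.2859 → 30.5925 [stop]  node(5,2) S=59.0155 payoff=19.1945 vs cont=18.8880 → 19.1945 [stop]  node(5,3) S=73.1417 payoff=5.0683 vs cont=7.5932 → 7.5932 [wait]  node(5,4) S=90.6492 payoff=0.0000 vs cont=1.3003 → 1.3003 [wait]  node(5,5) S=112.3474 payoff=0.0000 vs cont=0.0000 → 0.0000 [wait]  ⇒ S*(5)=59.0155
t_4: node(4,0) S=42.7728 payoff=35.4372 vs cont=35.1307 → 35.4372 [stop]  node(4,1) S=53.0110 payoff=25.1990 vs cont=24.8924 → 25.1990 [stop]  node(4,2) S=65.7000 payoff=12.5100 vs cont=13.4395 → 13.4395 [wait]  node(4,3) S=81.4263 payoff=0.0000 vs cont=4.4825 → 4.4825 [wait]  node(4,4) S=100.9168 payoff=0.0000 vs cont=0.6586 → 0.6586 [wait]  ⇒ S*(4)=53.0110
t_3: node(3,0) S=47.6175 payoff=30.5925 vs cont=30.2859 → 30.5925 [stop]  node(3,1) S=59.0155 payoff=19.1945 vs cont=19.3430 → 19.3430 [wait]  node(3,2) S=73.1417 payoff=5.0683 vs cont=9.0017 → 9.0017 [wait]  node(3,3) S=90.6492 payoff=0.0000 vs cont=2.5928 → 2.5928 [wait]  ⇒ S*(3)=47.6175
t_2: node(2,0) S=53.0110 payoff=25.1990 vs cont=24.9651 → 25.1990 [stop]  node(2,1) S=65.7000 payoff=12.5100 vs cont=14.2043 → 14.2043 [wait]  node(2,2) S=81.4263 payoff=0.0000 vs cont=5.8288 → 5.8288 [wait]  ⇒ S*(2)=53.0110
t_1: node(1,0) S=59.0155 payoff=19.1945 vs cont=19.7175 → 19.7175 [wait]  node(1,1) S=73.1417 payoff=5.0683 vs cont=10.0482 → 10.0482 [wait]  ⇒ S*(1)=-
t_0: node(0,0) S=65.7000 payoff=12.5100 vs cont=14.9063 → 14.9063 [wait]  ⇒ S*(0)=-

price = 14.9063
boundary = - - 53.0110 47.6175 53.0110 59.0155 65.7000
tree:
14.9063
19.7175 10.0482
25.1990 14.2043 5.8288
30.5925 19.3430 9.0017 2.5928
35.4372 25.1990 13.4395 4.4825 0.6586
39.7891 30.5925 19.1945 7.5932 1.3003 0.0000
43.6982 35.4372 25.1990 12.5100 2.5671 0.0000 0.0000
47.2095 39.7891 30.5925 19.1945 5.0683 0.0000 0.0000 0.0000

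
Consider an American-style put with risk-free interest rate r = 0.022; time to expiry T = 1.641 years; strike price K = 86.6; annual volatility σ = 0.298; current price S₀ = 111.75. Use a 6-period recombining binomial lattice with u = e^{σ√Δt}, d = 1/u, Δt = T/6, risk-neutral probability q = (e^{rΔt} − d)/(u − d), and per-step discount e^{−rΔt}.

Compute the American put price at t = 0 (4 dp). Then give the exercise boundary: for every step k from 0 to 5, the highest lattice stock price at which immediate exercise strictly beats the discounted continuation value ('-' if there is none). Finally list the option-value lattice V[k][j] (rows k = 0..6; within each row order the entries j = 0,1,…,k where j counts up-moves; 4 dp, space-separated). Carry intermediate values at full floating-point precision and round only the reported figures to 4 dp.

params: Δt=0.27350 u=1.16865 d=0.85569 q=0.48040 e^(-rΔt)=0.99400
t_6 payoffs: 42.7318 26.6877 4.7758 0.0000 0.0000 0.0000 0.0000
t_5: node(5,0) S=51.2664 payoff=35.3336 vs cont=34.8141 → 35.3336 [stop]  node(5,1) S=70.0162 payoff=16.5838 vs cont=16.0643 → 16.5838 [stop]  node(5,2) S=95.6235 payoff=0.0000 vs cont=2.4666 → 2.4666 [wait]  node(5,3) S=130.5962 payoff=0.0000 vs cont=0.0000 → 0.0000 [wait]  node(5,4) S=178.3595 payoff=0.0000 vs cont=0.0000 → 0.0000 [wait]  node(5,5) S=243.5916 payoff=0.0000 vs cont=0.0000 → 0.0000 [wait]  ⇒ S*(5)=70.0162
t_4: node(4,0) S=59.9123 payoff=26.6877 vs cont=26.1682 → 26.6877 [stop]  node(4,1) S=81.8242 payoff=4.7758 vs cont=9.7431 → 9.7431 [wait]  node(4,2) S=111.7500 payoff=0.0000 vs cont=1.2740 → 1.2740 [wait]  node(4,3) S=152.6207 payoff=0.0000 vs cont=0.0000 → 0.0000 [wait]  node(4,4) S=208.4392 payoff=0.0000 vs cont=0.0000 → 0.0000 [wait]  ⇒ S*(4)=59.9123
t_3: node(3,0) S=70.0162 payoff=16.5838 vs cont=18.4362 → 18.4362 [wait]  node(3,1) S=95.6235 payoff=0.0000 vs cont=5.6405 → 5.6405 [wait]  node(3,2) S=130.5962 payoff=0.0000 vs cont=0.6580 → 0.6580 [wait]  node(3,3) S=178.3595 payoff=0.0000 vs cont=0.0000 → 0.0000 [wait]  ⇒ S*(3)=-
t_2: node(2,0) S=81.8242 payoff=4.7758 vs cont=12.2154 → 12.2154 [wait]  node(2,1) S=111.7500 payoff=0.0000 vs cont=3.2274 → 3.2274 [wait]  node(2,2) S=152.6207 payoff=0.0000 vs cont=0.3398 → 0.3398 [wait]  ⇒ S*(2)=-
t_1: node(1,0) S=95.6235 payoff=0.0000 vs cont=7.8502 → 7.8502 [wait]  node(1,1) S=130.5962 payoff=0.0000 vs cont=1.8292 → 1.8292 [wait]  ⇒ S*(1)=-
t_0: node(0,0) S=111.7500 payoff=0.0000 vs cont=4.9279 → 4.9279 [wait]  ⇒ S*(0)=-

price = 4.9279
boundary = - - - - 59.9123 70.0162
tree:
4.9279
7.8502 1.8292
12.2154 3.2274 0.3398
18.4362 5.6405 0.6580 0.0000
26.6877 9.7431 1.2740 0.0000 0.0000
35.3336 16.5838 2.4666 0.0000 0.0000 0.0000
42.7318 26.6877 4.7758 0.0000 0.0000 0.0000 0.0000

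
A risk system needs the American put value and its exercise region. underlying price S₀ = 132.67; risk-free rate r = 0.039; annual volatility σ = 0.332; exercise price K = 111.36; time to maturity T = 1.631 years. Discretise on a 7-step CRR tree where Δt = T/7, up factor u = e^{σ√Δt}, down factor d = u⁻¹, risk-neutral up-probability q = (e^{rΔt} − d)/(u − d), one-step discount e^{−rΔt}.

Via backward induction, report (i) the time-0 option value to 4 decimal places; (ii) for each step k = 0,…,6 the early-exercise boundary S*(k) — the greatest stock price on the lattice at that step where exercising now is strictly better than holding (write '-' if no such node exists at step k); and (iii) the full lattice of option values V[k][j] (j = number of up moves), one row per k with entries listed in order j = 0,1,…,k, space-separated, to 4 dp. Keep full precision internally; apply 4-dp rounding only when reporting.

price = 8.8238
boundary = - - - - 69.8841 82.0308 96.2888
tree:
8.8238
13.7144 3.8654
20.6800 6.6737 0.9958
30.0140 11.2885 1.9640 0.0000
41.4759 18.5676 3.8739 0.0000 0.0000
51.8240 29.3292 7.6410 0.0000 0.0000 0.0000
60.6398 41.4759 15.0712 0.0000 0.0000 0.0000 0.0000
68.1502 51.8240 29.3292 0.0000 0.0000 0.0000 0.0000 0.0000

Δt=0.23300, u=1.17381, d=0.85193, q=0.48838, disc=e^(-rΔt)=0.99095
k=7 terminal: V=max(K-S,0) → 68.1502 51.8240 29.3292 0.0000 0.0000 0.0000 0.0000 0.0000
k=6: j=0 S=50.7202 intr=60.6398 cont=59.6324 V=60.6398[EX]; j=1 S=69.8841 intr=41.4759 cont=40.4685 V=41.4759[EX]; j=2 S=96.2888 intr=15.0712 cont=14.8697 V=15.0712[EX]; j=3 S=132.6700 intr=0.0000 cont=0.0000 V=0.0000[hold]; j=4 S=182.7973 intr=0.0000 cont=0.0000 V=0.0000[hold]; j=5 S=251.8645 intr=0.0000 cont=0.0000 V=0.0000[hold]; j=6 S=347.0277 intr=0.0000 cont=0.0000 V=0.0000[hold]  S*(6)=96.2888
k=5: j=0 S=59.5360 intr=51.8240 cont=50.8166 V=51.8240[EX]; j=1 S=82.0308 intr=29.3292 cont=28.3218 V=29.3292[EX]; j=2 S=113.0249 intr=0.0000 cont=7.6410 V=7.6410[hold]; j=3 S=155.7296 intr=0.0000 cont=0.0000 V=0.0000[hold]; j=4 S=214.5697 intr=0.0000 cont=0.0000 V=0.0000[hold]; j=5 S=295.6416 intr=0.0000 cont=0.0000 V=0.0000[hold]  S*(5)=82.0308
k=4: j=0 S=69.8841 intr=41.4759 cont=40.4685 V=41.4759[EX]; j=1 S=96.2888 intr=15.0712 cont=18.5676 V=18.5676[hold]; j=2 S=132.6700 intr=0.0000 cont=3.8739 V=3.8739[hold]; j=3 S=182.7973 intr=0.0000 cont=0.0000 V=0.0000[hold]; j=4 S=251.8645 intr=0.0000 cont=0.0000 V=0.0000[hold]  S*(4)=69.8841
k=3: j=0 S=82.0308 intr=29.3292 cont=30.0140 V=30.0140[hold]; j=1 S=113.0249 intr=0.0000 cont=11.2885 V=11.2885[hold]; j=2 S=155.7296 intr=0.0000 cont=1.9640 V=1.9640[hold]; j=3 S=214.5697 intr=0.0000 cont=0.0000 V=0.0000[hold]  S*(3)=-
k=2: j=0 S=96.2888 intr=15.0712 cont=20.6800 V=20.6800[hold]; j=1 S=132.6700 intr=0.0000 cont=6.6737 V=6.6737[hold]; j=2 S=182.7973 intr=0.0000 cont=0.9958 V=0.9958[hold]  S*(2)=-
k=1: j=0 S=113.0249 intr=0.0000 cont=13.7144 V=13.7144[hold]; j=1 S=155.7296 intr=0.0000 cont=3.8654 V=3.8654[hold]  S*(1)=-
k=0: j=0 S=132.6700 intr=0.0000 cont=8.8238 V=8.8238[hold]  S*(0)=-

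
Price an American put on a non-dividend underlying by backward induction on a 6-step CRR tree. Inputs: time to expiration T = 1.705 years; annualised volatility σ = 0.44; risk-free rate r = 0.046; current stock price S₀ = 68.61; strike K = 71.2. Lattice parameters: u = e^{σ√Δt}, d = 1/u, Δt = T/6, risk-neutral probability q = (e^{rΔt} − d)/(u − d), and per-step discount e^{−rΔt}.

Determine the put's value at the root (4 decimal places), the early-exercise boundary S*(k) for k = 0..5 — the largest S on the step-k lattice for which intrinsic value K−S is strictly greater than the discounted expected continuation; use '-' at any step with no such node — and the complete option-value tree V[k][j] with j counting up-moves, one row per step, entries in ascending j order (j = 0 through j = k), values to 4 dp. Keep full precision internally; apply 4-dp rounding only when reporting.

Δt=0.28417, u=1.26434, d=0.79093, q=0.46942, disc=e^(-rΔt)=0.98701
k=6 terminal: V=max(K-S,0) → 54.4042 44.3510 28.2802 2.5900 0.0000 0.0000 0.0000
k=5: j=0 S=21.2356 intr=49.9644 cont=49.0398 V=49.9644[EX]; j=1 S=33.9464 intr=37.2536 cont=36.3290 V=37.2536[EX]; j=2 S=54.2654 intr=16.9346 cont=16.0100 V=16.9346[EX]; j=3 S=86.7465 intr=0.0000 cont=1.3564 V=1.3564[hold]; j=4 S=138.6696 intr=0.0000 cont=0.0000 V=0.0000[hold]; j=5 S=221.6719 intr=0.0000 cont=0.0000 V=0.0000[hold]  S*(5)=54.2654
k=4: j=0 S=26.8490 intr=44.3510 cont=43.4263 V=44.3510[EX]; j=1 S=42.9198 intr=28.2802 cont=27.3555 V=28.2802[EX]; j=2 S=68.6100 intr=2.5900 cont=9.4969 V=9.4969[hold]; j=3 S=109.6773 intr=0.0000 cont=0.7103 V=0.7103[hold]; j=4 S=175.3259 intr=0.0000 cont=0.0000 V=0.0000[hold]  S*(4)=42.9198
k=3: j=0 S=33.9464 intr=37.2536 cont=36.3290 V=37.2536[EX]; j=1 S=54.2654 intr=16.9346 cont=19.2101 V=19.2101[hold]; j=2 S=86.7465 intr=0.0000 cont=5.3025 V=5.3025[hold]; j=3 S=138.6696 intr=0.0000 cont=0.3720 V=0.3720[hold]  S*(3)=33.9464
k=2: j=0 S=42.9198 intr=28.2802 cont=28.4098 V=28.4098[hold]; j=1 S=68.6100 intr=2.5900 cont=12.5169 V=12.5169[hold]; j=2 S=109.6773 intr=0.0000 cont=2.9492 V=2.9492[hold]  S*(2)=-
k=1: j=0 S=54.2654 intr=16.9346 cont=20.6773 V=20.6773[hold]; j=1 S=86.7465 intr=0.0000 cont=7.9214 V=7.9214[hold]  S*(1)=-
k=0: j=0 S=68.6100 intr=2.5900 cont=14.4986 V=14.4986[hold]  S*(0)=-

price = 14.4986
boundary = - - - 33.9464 42.9198 54.2654
tree:
14.4986
20.6773 7.9214
28.4098 12.5169 2.9492
37.2536 19.2101 5.3025 0.3720
44.3510 28.2802 9.4969 0.7103 0.0000
49.9644 37.2536 16.9346 1.3564 0.0000 0.0000
54.4042 44.3510 28.2802 2.5900 0.0000 0.0000 0.0000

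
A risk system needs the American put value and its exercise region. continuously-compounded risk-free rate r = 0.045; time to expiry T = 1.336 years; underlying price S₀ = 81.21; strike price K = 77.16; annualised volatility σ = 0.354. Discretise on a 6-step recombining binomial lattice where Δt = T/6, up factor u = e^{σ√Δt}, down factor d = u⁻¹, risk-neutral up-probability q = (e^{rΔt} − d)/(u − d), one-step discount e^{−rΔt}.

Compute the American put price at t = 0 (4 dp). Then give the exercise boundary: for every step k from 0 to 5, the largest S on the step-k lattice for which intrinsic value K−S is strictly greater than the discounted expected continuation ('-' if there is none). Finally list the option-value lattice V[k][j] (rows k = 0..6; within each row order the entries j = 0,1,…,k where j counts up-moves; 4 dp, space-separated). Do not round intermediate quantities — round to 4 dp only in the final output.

price = 8.9750
boundary = - - - 49.2006 58.1456 49.2006
tree:
8.9750
13.6254 4.2875
19.9603 7.2690 1.2520
27.9594 11.9908 2.4716 0.0000
35.5283 19.0144 4.8791 0.0000 0.0000
41.9328 27.9594 9.6319 0.0000 0.0000 0.0000
47.3521 35.5283 19.0144 0.0000 0.0000 0.0000 0.0000

Δt=0.22267  u=1.18181  d=0.84616  q=0.48834  discount=0.99003
step 6 (expiry): payoffs max(K−S,0) = 47.3521 35.5283 19.0144 0.0000 0.0000 0.0000 0.0000
step 5: (k=5,j=0): S=35.2272, (K−S)⁺=41.9328, hold=41.1635 ⇒ V=41.9328 exercise | (k=5,j=1): S=49.2006, (K−S)⁺=27.9594, hold=27.1901 ⇒ V=27.9594 exercise | (k=5,j=2): S=68.7168, (K−S)⁺=8.4432, hold=9.6319 ⇒ V=9.6319 continue | (k=5,j=3): S=95.9745, (K−S)⁺=0.0000, hold=0.0000 ⇒ V=0.0000 continue | (k=5,j=4): S=134.0443, (K−S)⁺=0.0000, hold=0.0000 ⇒ V=0.0000 continue | (k=5,j=5): S=187.2151, (K−S)⁺=0.0000, hold=0.0000 ⇒ V=0.0000 continue  boundary S*=49.2006
step 4: (k=4,j=0): S=41.6317, (K−S)⁺=35.5283, hold=34.7590 ⇒ V=35.5283 exercise | (k=4,j=1): S=58.1456, (K−S)⁺=19.0144, hold=18.8198 ⇒ V=19.0144 exercise | (k=4,j=2): S=81.2100, (K−S)⁺=0.0000, hold=4.8791 ⇒ V=4.8791 continue | (k=4,j=3): S=113.4232, (K−S)⁺=0.0000, hold=0.0000 ⇒ V=0.0000 continue | (k=4,j=4): S=158.4144, (K−S)⁺=0.0000, hold=0.0000 ⇒ V=0.0000 continue  boundary S*=58.1456
step 3: (k=3,j=0): S=49.2006, (K−S)⁺=27.9594, hold=27.1901 ⇒ V=27.9594 exercise | (k=3,j=1): S=68.7168, (K−S)⁺=8.4432, hold=11.9908 ⇒ V=11.9908 continue | (k=3,j=2): S=95.9745, (K−S)⁺=0.0000, hold=2.4716 ⇒ V=2.4716 continue | (k=3,j=3): S=134.0443, (K−S)⁺=0.0000, hold=0.0000 ⇒ V=0.0000 continue  boundary S*=49.2006
step 2: (k=2,j=0): S=58.1456, (K−S)⁺=19.0144, hold=19.9603 ⇒ V=19.9603 continue | (k=2,j=1): S=81.2100, (K−S)⁺=0.0000, hold=7.2690 ⇒ V=7.2690 continue | (k=2,j=2): S=113.4232, (K−S)⁺=0.0000, hold=1.2520 ⇒ V=1.2520 continue  boundary S*=-
step 1: (k=1,j=0): S=68.7168, (K−S)⁺=8.4432, hold=13.6254 ⇒ V=13.6254 continue | (k=1,j=1): S=95.9745, (K−S)⁺=0.0000, hold=4.2875 ⇒ V=4.2875 continue  boundary S*=-
step 0: (k=0,j=0): S=81.2100, (K−S)⁺=0.0000, hold=8.9750 ⇒ V=8.9750 continue  boundary S*=-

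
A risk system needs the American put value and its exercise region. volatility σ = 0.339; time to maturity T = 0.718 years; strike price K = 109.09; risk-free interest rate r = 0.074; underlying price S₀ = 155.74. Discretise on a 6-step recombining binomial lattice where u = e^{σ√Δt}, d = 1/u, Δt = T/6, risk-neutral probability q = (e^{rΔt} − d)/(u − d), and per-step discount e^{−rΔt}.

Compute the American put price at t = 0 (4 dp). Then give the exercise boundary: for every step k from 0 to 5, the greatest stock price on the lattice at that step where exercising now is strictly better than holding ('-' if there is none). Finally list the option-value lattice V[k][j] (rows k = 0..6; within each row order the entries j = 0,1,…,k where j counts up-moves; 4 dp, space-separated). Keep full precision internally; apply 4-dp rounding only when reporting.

price = 1.4216
boundary = - - - - - 86.6467
tree:
1.4216
2.5875 0.3198
4.6325 0.6566 0.0000
8.1152 1.3480 0.0000 0.0000
13.7961 2.7673 0.0000 0.0000 0.0000
22.4433 5.6810 0.0000 0.0000 0.0000 0.0000
32.0312 11.6625 0.0000 0.0000 0.0000 0.0000 0.0000

Δt=0.11967  u=1.12442  d=0.88935  q=0.50855  discount=0.99118
step 6 (expiry): payoffs max(K−S,0) = 32.0312 11.6625 0.0000 0.0000 0.0000 0.0000 0.0000
step 5: (k=5,j=0): S=86.6467, (K−S)⁺=22.4433, hold=21.4815 ⇒ V=22.4433 exercise | (k=5,j=1): S=109.5497, (K−S)⁺=0.0000, hold=5.6810 ⇒ V=5.6810 continue | (k=5,j=2): S=138.5066, (K−S)⁺=0.0000, hold=0.0000 ⇒ V=0.0000 continue | (k=5,j=3): S=175.1176, (K−S)⁺=0.0000, hold=0.0000 ⇒ V=0.0000 continue | (k=5,j=4): S=221.4058, (K−S)⁺=0.0000, hold=0.0000 ⇒ V=0.0000 continue | (k=5,j=5): S=279.9293, (K−S)⁺=0.0000, hold=0.0000 ⇒ V=0.0000 continue  boundary S*=86.6467
step 4: (k=4,j=0): S=97.4275, (K−S)⁺=11.6625, hold=13.7961 ⇒ V=13.7961 continue | (k=4,j=1): S=123.1802, (K−S)⁺=0.0000, hold=2.7673 ⇒ V=2.7673 continue | (k=4,j=2): S=155.7400, (K−S)⁺=0.0000, hold=0.0000 ⇒ V=0.0000 continue | (k=4,j=3): S=196.9062, (K−S)⁺=0.0000, hold=0.0000 ⇒ V=0.0000 continue | (k=4,j=4): S=248.9538, (K−S)⁺=0.0000, hold=0.0000 ⇒ V=0.0000 continue  boundary S*=-
step 3: (k=3,j=0): S=109.5497, (K−S)⁺=0.0000, hold=8.1152 ⇒ V=8.1152 continue | (k=3,j=1): S=138.5066, (K−S)⁺=0.0000, hold=1.3480 ⇒ V=1.3480 continue | (k=3,j=2): S=175.1176, (K−S)⁺=0.0000, hold=0.0000 ⇒ V=0.0000 continue | (k=3,j=3): S=221.4058, (K−S)⁺=0.0000, hold=0.0000 ⇒ V=0.0000 continue  boundary S*=-
step 2: (k=2,j=0): S=123.1802, (K−S)⁺=0.0000, hold=4.6325 ⇒ V=4.6325 continue | (k=2,j=1): S=155.7400, (K−S)⁺=0.0000, hold=0.6566 ⇒ V=0.6566 continue | (k=2,j=2): S=196.9062, (K−S)⁺=0.0000, hold=0.0000 ⇒ V=0.0000 continue  boundary S*=-
step 1: (k=1,j=0): S=138.5066, (K−S)⁺=0.0000, hold=2.5875 ⇒ V=2.5875 continue | (k=1,j=1): S=175.1176, (K−S)⁺=0.0000, hold=0.3198 ⇒ V=0.3198 continue  boundary S*=-
step 0: (k=0,j=0): S=155.7400, (K−S)⁺=0.0000, hold=1.4216 ⇒ V=1.4216 continue  boundary S*=-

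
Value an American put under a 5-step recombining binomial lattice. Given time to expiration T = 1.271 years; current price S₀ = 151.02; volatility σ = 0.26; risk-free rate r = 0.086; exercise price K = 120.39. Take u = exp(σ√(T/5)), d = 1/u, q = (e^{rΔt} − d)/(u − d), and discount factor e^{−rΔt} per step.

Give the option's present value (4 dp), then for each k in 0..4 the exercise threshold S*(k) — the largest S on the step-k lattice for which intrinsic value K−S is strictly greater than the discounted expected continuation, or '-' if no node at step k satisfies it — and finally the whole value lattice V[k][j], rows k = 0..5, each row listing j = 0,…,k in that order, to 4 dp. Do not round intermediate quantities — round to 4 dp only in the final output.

price = 2.6725
boundary = - - - 101.9161 89.3948
tree:
2.6725
5.2454 0.6859
10.0295 1.5626 0.0000
18.4739 3.5597 0.0000 0.0000
30.9952 8.1093 0.0000 0.0000 0.0000
41.9782 18.4739 0.0000 0.0000 0.0000 0.0000

Δt=0.25420  u=1.14007  d=0.87714  q=0.55134  discount=0.97838
step 5 (expiry): payoffs max(K−S,0) = 41.9782 18.4739 0.0000 0.0000 0.0000 0.0000
step 4: (k=4,j=0): S=89.3948, (K−S)⁺=30.9952, hold=28.3919 ⇒ V=30.9952 exercise | (k=4,j=1): S=116.1912, (K−S)⁺=4.1988, hold=8.1093 ⇒ V=8.1093 continue | (k=4,j=2): S=151.0200, (K−S)⁺=0.0000, hold=0.0000 ⇒ V=0.0000 continue | (k=4,j=3): S=196.2888, (K−S)⁺=0.0000, hold=0.0000 ⇒ V=0.0000 continue | (k=4,j=4): S=255.1272, (K−S)⁺=0.0000, hold=0.0000 ⇒ V=0.0000 continue  boundary S*=89.3948
step 3: (k=3,j=0): S=101.9161, (K−S)⁺=18.4739, hold=17.9800 ⇒ V=18.4739 exercise | (k=3,j=1): S=132.4658, (K−S)⁺=0.0000, hold=3.5597 ⇒ V=3.5597 continue | (k=3,j=2): S=172.1730, (K−S)⁺=0.0000, hold=0.0000 ⇒ V=0.0000 continue | (k=3,j=3): S=223.7825, (K−S)⁺=0.0000, hold=0.0000 ⇒ V=0.0000 continue  boundary S*=101.9161
step 2: (k=2,j=0): S=116.1912, (K−S)⁺=4.1988, hold=10.0295 ⇒ V=10.0295 continue | (k=2,j=1): S=151.0200, (K−S)⁺=0.0000, hold=1.5626 ⇒ V=1.5626 continue | (k=2,j=2): S=196.2888, (K−S)⁺=0.0000, hold=0.0000 ⇒ V=0.0000 continue  boundary S*=-
step 1: (k=1,j=0): S=132.4658, (K−S)⁺=0.0000, hold=5.2454 ⇒ V=5.2454 continue | (k=1,j=1): S=172.1730, (K−S)⁺=0.0000, hold=0.6859 ⇒ V=0.6859 continue  boundary S*=-
step 0: (k=0,j=0): S=151.0200, (K−S)⁺=0.0000, hold=2.6725 ⇒ V=2.6725 continue  boundary S*=-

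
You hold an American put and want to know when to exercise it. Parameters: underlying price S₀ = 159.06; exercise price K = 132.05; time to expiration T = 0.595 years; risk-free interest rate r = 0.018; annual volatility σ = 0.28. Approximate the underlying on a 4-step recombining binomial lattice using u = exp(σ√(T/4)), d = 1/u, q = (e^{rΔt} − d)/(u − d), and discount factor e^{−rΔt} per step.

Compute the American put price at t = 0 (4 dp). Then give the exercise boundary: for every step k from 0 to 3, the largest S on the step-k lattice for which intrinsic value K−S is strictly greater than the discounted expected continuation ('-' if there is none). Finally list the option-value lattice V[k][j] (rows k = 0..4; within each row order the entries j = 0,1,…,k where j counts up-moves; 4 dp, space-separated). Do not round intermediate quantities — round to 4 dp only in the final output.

price = 3.0619
boundary = - - - 115.0434
tree:
3.0619
5.4706 0.5254
9.6937 1.0239 0.0000
17.0066 1.9950 0.0000 0.0000
28.7829 3.8874 0.0000 0.0000 0.0000

Δt=0.14875  u=1.11404  d=0.89764  q=0.48542  discount=0.99733
step 4 (expiry): payoffs max(K−S,0) = 28.7829 3.8874 0.0000 0.0000 0.0000
step 3: (k=3,j=0): S=115.0434, (K−S)⁺=17.0066, hold=16.6535 ⇒ V=17.0066 exercise | (k=3,j=1): S=142.7780, (K−S)⁺=0.0000, hold=1.9950 ⇒ V=1.9950 continue | (k=3,j=2): S=177.1988, (K−S)⁺=0.0000, hold=0.0000 ⇒ V=0.0000 continue | (k=3,j=3): S=219.9178, (K−S)⁺=0.0000, hold=0.0000 ⇒ V=0.0000 continue  boundary S*=115.0434
step 2: (k=2,j=0): S=128.1626, (K−S)⁺=3.8874, hold=9.6937 ⇒ V=9.6937 continue | (k=2,j=1): S=159.0600, (K−S)⁺=0.0000, hold=1.0239 ⇒ V=1.0239 continue | (k=2,j=2): S=197.4061, (K−S)⁺=0.0000, hold=0.0000 ⇒ V=0.0000 continue  boundary S*=-
step 1: (k=1,j=0): S=142.7780, (K−S)⁺=0.0000, hold=5.4706 ⇒ V=5.4706 continue | (k=1,j=1): S=177.1988, (K−S)⁺=0.0000, hold=0.5254 ⇒ V=0.5254 continue  boundary S*=-
step 0: (k=0,j=0): S=159.0600, (K−S)⁺=0.0000, hold=3.0619 ⇒ V=3.0619 continue  boundary S*=-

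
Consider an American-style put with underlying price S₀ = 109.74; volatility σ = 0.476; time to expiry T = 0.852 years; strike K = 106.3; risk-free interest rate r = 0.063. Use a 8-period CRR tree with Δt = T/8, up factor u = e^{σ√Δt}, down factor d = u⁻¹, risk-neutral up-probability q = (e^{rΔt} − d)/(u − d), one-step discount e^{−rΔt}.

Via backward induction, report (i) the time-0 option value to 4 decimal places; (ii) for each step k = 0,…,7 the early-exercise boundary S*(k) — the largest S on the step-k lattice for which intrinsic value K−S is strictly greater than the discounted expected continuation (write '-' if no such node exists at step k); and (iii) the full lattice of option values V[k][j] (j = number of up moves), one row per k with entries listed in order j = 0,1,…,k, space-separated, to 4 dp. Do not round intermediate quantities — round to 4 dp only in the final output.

Δt=0.10650, u=1.16805, d=0.85612, q=0.48283, disc=e^(-rΔt)=0.99331
k=8 terminal: V=max(K-S,0) → 74.6291 63.0898 47.3461 25.8662 0.0000 0.0000 0.0000 0.0000 0.0000
k=7: j=0 S=36.9933 intr=69.3067 cont=68.5958 V=69.3067[EX]; j=1 S=50.4719 intr=55.8281 cont=55.1173 V=55.8281[EX]; j=2 S=68.8614 intr=37.4386 cont=36.7278 V=37.4386[EX]; j=3 S=93.9511 intr=12.3489 cont=13.2879 V=13.2879[hold]; j=4 S=128.1823 intr=0.0000 cont=0.0000 V=0.0000[hold]; j=5 S=174.8856 intr=0.0000 cont=0.0000 V=0.0000[hold]; j=6 S=238.6054 intr=0.0000 cont=0.0000 V=0.0000[hold]; j=7 S=325.5415 intr=0.0000 cont=0.0000 V=0.0000[hold]  S*(7)=68.8614
k=6: j=0 S=43.2102 intr=63.0898 cont=62.3789 V=63.0898[EX]; j=1 S=58.9539 intr=47.3461 cont=46.6352 V=47.3461[EX]; j=2 S=80.4338 intr=25.8662 cont=25.6057 V=25.8662[EX]; j=3 S=109.7400 intr=0.0000 cont=6.8262 V=6.8262[hold]; j=4 S=149.7239 intr=0.0000 cont=0.0000 V=0.0000[hold]; j=5 S=204.2759 intr=0.0000 cont=0.0000 V=0.0000[hold]; j=6 S=278.7041 intr=0.0000 cont=0.0000 V=0.0000[hold]  S*(6)=80.4338
k=5: j=0 S=50.4719 intr=55.8281 cont=55.1173 V=55.8281[EX]; j=1 S=68.8614 intr=37.4386 cont=36.7278 V=37.4386[EX]; j=2 S=93.9511 intr=12.3489 cont=16.5617 V=16.5617[hold]; j=3 S=128.1823 intr=0.0000 cont=3.5067 V=3.5067[hold]; j=4 S=174.8856 intr=0.0000 cont=0.0000 V=0.0000[hold]; j=5 S=238.6054 intr=0.0000 cont=0.0000 V=0.0000[hold]  S*(5)=68.8614
k=4: j=0 S=58.9539 intr=47.3461 cont=46.6352 V=47.3461[EX]; j=1 S=80.4338 intr=25.8662 cont=27.1758 V=27.1758[hold]; j=2 S=109.7400 intr=0.0000 cont=10.1898 V=10.1898[hold]; j=3 S=149.7239 intr=0.0000 cont=1.8015 V=1.8015[hold]; j=4 S=204.2759 intr=0.0000 cont=0.0000 V=0.0000[hold]  S*(4)=58.9539
k=3: j=0 S=68.8614 intr=37.4386 cont=37.3559 V=37.4386[EX]; j=1 S=93.9511 intr=12.3489 cont=18.8477 V=18.8477[hold]; j=2 S=128.1823 intr=0.0000 cont=6.0987 V=6.0987[hold]; j=3 S=174.8856 intr=0.0000 cont=0.9254 V=0.9254[hold]  S*(3)=68.8614
k=2: j=0 S=80.4338 intr=25.8662 cont=28.2721 V=28.2721[hold]; j=1 S=109.7400 intr=0.0000 cont=12.6072 V=12.6072[hold]; j=2 S=149.7239 intr=0.0000 cont=3.5768 V=3.5768[hold]  S*(2)=-
k=1: j=0 S=93.9511 intr=12.3489 cont=20.5702 V=20.5702[hold]; j=1 S=128.1823 intr=0.0000 cont=8.1920 V=8.1920[hold]  S*(1)=-
k=0: j=0 S=109.7400 intr=0.0000 cont=14.4961 V=14.4961[hold]  S*(0)=-

price = 14.4961
boundary = - - - 68.8614 58.9539 68.8614 80.4338 68.8614
tree:
14.4961
20.5702 8.1920
28.2721 12.6072 3.5768
37.4386 18.8477 6.0987 0.9254
47.3461 27.1758 10.1898 1.8015 0.0000
55.8281 37.4386 16.5617 3.5067 0.0000 0.0000
63.0898 47.3461 25.8662 6.8262 0.0000 0.0000 0.0000
69.3067 55.8281 37.4386 13.2879 0.0000 0.0000 0.0000 0.0000
74.6291 63.0898 47.3461 25.8662 0.0000 0.0000 0.0000 0.0000 0.0000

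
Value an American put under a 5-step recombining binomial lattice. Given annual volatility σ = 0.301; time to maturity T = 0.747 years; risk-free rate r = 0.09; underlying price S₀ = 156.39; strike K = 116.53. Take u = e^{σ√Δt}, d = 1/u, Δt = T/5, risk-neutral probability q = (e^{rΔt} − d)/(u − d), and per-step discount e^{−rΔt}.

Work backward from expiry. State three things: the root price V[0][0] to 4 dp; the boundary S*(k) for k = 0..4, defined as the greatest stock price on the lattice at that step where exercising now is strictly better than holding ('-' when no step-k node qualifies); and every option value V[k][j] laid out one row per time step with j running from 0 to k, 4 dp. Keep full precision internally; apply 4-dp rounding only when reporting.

Δt=0.14940, u=1.12338, d=0.89017, q=0.52899, disc=e^(-rΔt)=0.98664
k=5 terminal: V=max(K-S,0) → 29.1177 6.2169 0.0000 0.0000 0.0000 0.0000
k=4: j=0 S=98.1974 intr=18.3326 cont=16.7763 V=18.3326[EX]; j=1 S=123.9237 intr=0.0000 cont=2.8891 V=2.8891[hold]; j=2 S=156.3900 intr=0.0000 cont=0.0000 V=0.0000[hold]; j=3 S=197.3620 intr=0.0000 cont=0.0000 V=0.0000[hold]; j=4 S=249.0681 intr=0.0000 cont=0.0000 V=0.0000[hold]  S*(4)=98.1974
k=3: j=0 S=110.3131 intr=6.2169 cont=10.0274 V=10.0274[hold]; j=1 S=139.2136 intr=0.0000 cont=1.3426 V=1.3426[hold]; j=2 S=175.6856 intr=0.0000 cont=0.0000 V=0.0000[hold]; j=3 S=221.7129 intr=0.0000 cont=0.0000 V=0.0000[hold]  S*(3)=-
k=2: j=0 S=123.9237 intr=0.0000 cont=5.3607 V=5.3607[hold]; j=1 S=156.3900 intr=0.0000 cont=0.6239 V=0.6239[hold]; j=2 S=197.3620 intr=0.0000 cont=0.0000 V=0.0000[hold]  S*(2)=-
k=1: j=0 S=139.2136 intr=0.0000 cont=2.8168 V=2.8168[hold]; j=1 S=175.6856 intr=0.0000 cont=0.2900 V=0.2900[hold]  S*(1)=-
k=0: j=0 S=156.3900 intr=0.0000 cont=1.4604 V=1.4604[hold]  S*(0)=-

price = 1.4604
boundary = - - - - 98.1974
tree:
1.4604
2.8168 0.2900
5.3607 0.6239 0.0000
10.0274 1.3426 0.0000 0.0000
18.3326 2.8891 0.0000 0.0000 0.0000
29.1177 6.2169 0.0000 0.0000 0.0000 0.0000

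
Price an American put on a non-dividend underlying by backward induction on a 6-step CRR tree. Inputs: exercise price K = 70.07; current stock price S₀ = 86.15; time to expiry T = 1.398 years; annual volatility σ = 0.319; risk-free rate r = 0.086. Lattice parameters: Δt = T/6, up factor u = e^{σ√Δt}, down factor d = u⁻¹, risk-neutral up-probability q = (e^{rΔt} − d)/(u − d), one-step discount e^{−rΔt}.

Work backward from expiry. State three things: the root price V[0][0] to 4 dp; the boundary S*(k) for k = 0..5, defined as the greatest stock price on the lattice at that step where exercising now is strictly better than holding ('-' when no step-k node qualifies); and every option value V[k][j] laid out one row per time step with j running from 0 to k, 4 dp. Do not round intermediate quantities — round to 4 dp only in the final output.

Δt=0.23300  u=1.16647  d=0.85729  q=0.52704  discount=0.98016
step 6 (expiry): payoffs max(K−S,0) = 35.8709 23.5369 6.7547 0.0000 0.0000 0.0000 0.0000
step 5: (k=5,j=0): S=39.8923, (K−S)⁺=30.1777, hold=28.7877 ⇒ V=30.1777 exercise | (k=5,j=1): S=54.2794, (K−S)⁺=15.7906, hold=14.4005 ⇒ V=15.7906 exercise | (k=5,j=2): S=73.8553, (K−S)⁺=0.0000, hold=3.1313 ⇒ V=3.1313 continue | (k=5,j=3): S=100.4913, (K−S)⁺=0.0000, hold=0.0000 ⇒ V=0.0000 continue | (k=5,j=4): S=136.7336, (K−S)⁺=0.0000, hold=0.0000 ⇒ V=0.0000 continue | (k=5,j=5): S=186.0467, (K−S)⁺=0.0000, hold=0.0000 ⇒ V=0.0000 continue  boundary S*=54.2794
step 4: (k=4,j=0): S=46.5331, (K−S)⁺=23.5369, hold=22.1468 ⇒ V=23.5369 exercise | (k=4,j=1): S=63.3153, (K−S)⁺=6.7547, hold=8.9377 ⇒ V=8.9377 continue | (k=4,j=2): S=86.1500, (K−S)⁺=0.0000, hold=1.4516 ⇒ V=1.4516 continue | (k=4,j=3): S=117.2201, (K−S)⁺=0.0000, hold=0.0000 ⇒ V=0.0000 continue | (k=4,j=4): S=159.4956, (K−S)⁺=0.0000, hold=0.0000 ⇒ V=0.0000 continue  boundary S*=46.5331
step 3: (k=3,j=0): S=54.2794, (K−S)⁺=15.7906, hold=15.5282 ⇒ V=15.7906 exercise | (k=3,j=1): S=73.8553, (K−S)⁺=0.0000, hold=4.8931 ⇒ V=4.8931 continue | (k=3,j=2): S=100.4913, (K−S)⁺=0.0000, hold=0.6729 ⇒ V=0.6729 continue | (k=3,j=3): S=136.7336, (K−S)⁺=0.0000, hold=0.0000 ⇒ V=0.0000 continue  boundary S*=54.2794
step 2: (k=2,j=0): S=63.3153, (K−S)⁺=6.7547, hold=9.8478 ⇒ V=9.8478 continue | (k=2,j=1): S=86.1500, (K−S)⁺=0.0000, hold=2.6160 ⇒ V=2.6160 continue | (k=2,j=2): S=117.2201, (K−S)⁺=0.0000, hold=0.3119 ⇒ V=0.3119 continue  boundary S*=-
step 1: (k=1,j=0): S=73.8553, (K−S)⁺=0.0000, hold=5.9166 ⇒ V=5.9166 continue | (k=1,j=1): S=100.4913, (K−S)⁺=0.0000, hold=1.3738 ⇒ V=1.3738 continue  boundary S*=-
step 0: (k=0,j=0): S=86.1500, (K−S)⁺=0.0000, hold=3.4525 ⇒ V=3.4525 continue  boundary S*=-

price = 3.4525
boundary = - - - 54.2794 46.5331 54.2794
tree:
3.4525
5.9166 1.3738
9.8478 2.6160 0.3119
15.7906 4.8931 0.6729 0.0000
23.5369 8.9377 1.4516 0.0000 0.0000
30.1777 15.7906 3.1313 0.0000 0.0000 0.0000
35.8709 23.5369 6.7547 0.0000 0.0000 0.0000 0.0000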